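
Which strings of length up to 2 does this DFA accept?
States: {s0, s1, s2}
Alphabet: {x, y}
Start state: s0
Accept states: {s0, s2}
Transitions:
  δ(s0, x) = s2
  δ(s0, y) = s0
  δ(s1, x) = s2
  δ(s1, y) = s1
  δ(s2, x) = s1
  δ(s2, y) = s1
ε, x, y, yx, yy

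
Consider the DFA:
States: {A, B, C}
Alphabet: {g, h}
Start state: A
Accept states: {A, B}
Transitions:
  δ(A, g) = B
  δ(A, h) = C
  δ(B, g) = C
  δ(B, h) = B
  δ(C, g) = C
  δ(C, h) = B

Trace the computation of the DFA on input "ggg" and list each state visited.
read 'g': A → B
  read 'g': B → C
  read 'g': C → C
A -> B -> C -> C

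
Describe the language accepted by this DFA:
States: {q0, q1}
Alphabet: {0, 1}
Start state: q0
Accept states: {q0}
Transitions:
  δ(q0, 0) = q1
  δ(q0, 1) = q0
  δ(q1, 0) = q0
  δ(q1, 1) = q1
Testing a few strings:
  '1' → accept
  '001' → accept
  '0' → reject
  '00' → accept
State roles: q0=even number of 0's so far; q1=odd number of 0's so far
All binary strings with an even number of 0's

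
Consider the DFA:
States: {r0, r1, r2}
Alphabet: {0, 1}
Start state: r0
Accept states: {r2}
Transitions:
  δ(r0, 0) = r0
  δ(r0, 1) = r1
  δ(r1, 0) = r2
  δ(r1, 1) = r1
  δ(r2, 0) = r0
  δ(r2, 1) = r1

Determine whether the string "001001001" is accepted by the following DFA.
Processing string "001001001":
  r0 --0--> r0
  r0 --0--> r0
  r0 --1--> r1
  r1 --0--> r2
  r2 --0--> r0
  r0 --1--> r1
  r1 --0--> r2
  r2 --0--> r0
  r0 --1--> r1
Final state: r1
Accept states: {r2}
No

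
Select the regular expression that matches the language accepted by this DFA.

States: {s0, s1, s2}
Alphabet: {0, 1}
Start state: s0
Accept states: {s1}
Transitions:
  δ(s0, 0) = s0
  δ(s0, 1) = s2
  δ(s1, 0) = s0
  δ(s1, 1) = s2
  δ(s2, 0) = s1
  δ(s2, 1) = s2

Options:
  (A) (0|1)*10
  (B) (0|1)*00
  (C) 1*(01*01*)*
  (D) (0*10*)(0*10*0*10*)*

Check each option against the DFA on short strings; one disagreement eliminates an option:
  (A) (0|1)*10: agrees with the DFA on every string of length ≤ 6
  (B) (0|1)*00: on '00' the DFA goes s0 → s0 → s0 and rejects (s0 ∉ Accept), but the regex matches it → eliminate
  (C) 1*(01*01*)*: on ε the DFA stays in s0 and rejects (s0 ∉ Accept), but the regex matches it → eliminate
  (D) (0*10*)(0*10*0*10*)*: on '1' the DFA goes s0 → s2 and rejects (s2 ∉ Accept), but the regex matches it → eliminate
Only (A) is consistent with the DFA.
(A) (0|1)*10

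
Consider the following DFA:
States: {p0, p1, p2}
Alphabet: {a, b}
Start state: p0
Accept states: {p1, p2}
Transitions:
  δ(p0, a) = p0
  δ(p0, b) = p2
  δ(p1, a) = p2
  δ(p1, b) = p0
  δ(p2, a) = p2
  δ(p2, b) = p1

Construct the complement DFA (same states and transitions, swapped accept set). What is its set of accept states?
Complement accept states = All states \ Original accept states
= {p0, p1, p2} \ {p1, p2}
{p0}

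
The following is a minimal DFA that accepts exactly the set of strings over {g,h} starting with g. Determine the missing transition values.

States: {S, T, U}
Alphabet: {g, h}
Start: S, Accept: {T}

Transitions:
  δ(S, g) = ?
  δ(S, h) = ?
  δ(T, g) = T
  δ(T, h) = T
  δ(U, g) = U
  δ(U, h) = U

From the language and accept set, identify what each state tracks — S: no input read; T: started with g; U: started with h (dead).
Each missing δ(q, a) is the state matching the new tracked value after reading a.
δ(S, g) = T; δ(S, h) = U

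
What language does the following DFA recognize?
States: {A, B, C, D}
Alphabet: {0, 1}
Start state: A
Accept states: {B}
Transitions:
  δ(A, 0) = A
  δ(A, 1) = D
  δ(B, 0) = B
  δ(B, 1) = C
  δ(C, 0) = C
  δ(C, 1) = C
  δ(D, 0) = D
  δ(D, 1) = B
Testing a few strings:
  '0' → reject
  '1' → reject
  '101' → accept
  '1111' → reject
State roles: A=zero 1's; B=two 1's; C=≥ three 1's (dead); D=one 1
All binary strings containing exactly two 1's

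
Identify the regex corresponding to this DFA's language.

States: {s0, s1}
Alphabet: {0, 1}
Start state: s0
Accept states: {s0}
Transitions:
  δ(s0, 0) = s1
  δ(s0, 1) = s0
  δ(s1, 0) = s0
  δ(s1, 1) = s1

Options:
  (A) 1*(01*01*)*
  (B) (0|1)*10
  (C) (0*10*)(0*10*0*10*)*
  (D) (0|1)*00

Check each option against the DFA on short strings; one disagreement eliminates an option:
  (A) 1*(01*01*)*: agrees with the DFA on every string of length ≤ 6
  (B) (0|1)*10: on ε the DFA stays in s0 and accepts (s0 ∈ Accept), but the regex does not match it → eliminate
  (C) (0*10*)(0*10*0*10*)*: on ε the DFA stays in s0 and accepts (s0 ∈ Accept), but the regex does not match it → eliminate
  (D) (0|1)*00: on ε the DFA stays in s0 and accepts (s0 ∈ Accept), but the regex does not match it → eliminate
Only (A) is consistent with the DFA.
(A) 1*(01*01*)*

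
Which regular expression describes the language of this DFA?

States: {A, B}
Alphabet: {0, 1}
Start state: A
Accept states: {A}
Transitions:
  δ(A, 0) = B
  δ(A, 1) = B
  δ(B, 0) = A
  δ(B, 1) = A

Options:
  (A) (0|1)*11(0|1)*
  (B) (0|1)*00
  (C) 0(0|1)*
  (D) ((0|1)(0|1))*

Check each option against the DFA on short strings; one disagreement eliminates an option:
  (A) (0|1)*11(0|1)*: on ε the DFA stays in A and accepts (A ∈ Accept), but the regex does not match it → eliminate
  (B) (0|1)*00: on ε the DFA stays in A and accepts (A ∈ Accept), but the regex does not match it → eliminate
  (C) 0(0|1)*: on ε the DFA stays in A and accepts (A ∈ Accept), but the regex does not match it → eliminate
  (D) ((0|1)(0|1))*: agrees with the DFA on every string of length ≤ 6
Only (D) is consistent with the DFA.
(D) ((0|1)(0|1))*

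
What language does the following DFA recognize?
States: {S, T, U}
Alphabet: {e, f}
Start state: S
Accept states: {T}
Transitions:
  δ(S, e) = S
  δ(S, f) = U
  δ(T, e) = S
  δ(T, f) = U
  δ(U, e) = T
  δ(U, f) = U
Testing a few strings:
  'feef' → reject
  'efff' → reject
  'ff' → reject
  'e' → reject
State roles: S=no suffix match; T=suffix is fe; U=one trailing f
All strings over {e,f} ending with fe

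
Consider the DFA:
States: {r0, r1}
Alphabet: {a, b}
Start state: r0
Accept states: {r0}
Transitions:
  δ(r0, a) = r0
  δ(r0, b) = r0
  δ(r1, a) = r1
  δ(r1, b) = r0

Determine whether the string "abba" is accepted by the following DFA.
Processing string "abba":
  r0 --a--> r0
  r0 --b--> r0
  r0 --b--> r0
  r0 --a--> r0
Final state: r0
Accept states: {r0}
Yes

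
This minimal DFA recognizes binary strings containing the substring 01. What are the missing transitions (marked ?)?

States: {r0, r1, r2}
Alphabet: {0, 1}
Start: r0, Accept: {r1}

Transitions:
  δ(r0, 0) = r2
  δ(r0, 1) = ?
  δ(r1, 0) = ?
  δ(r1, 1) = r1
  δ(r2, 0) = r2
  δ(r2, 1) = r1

From the language and accept set, identify what each state tracks — r0: no 0 seen yet; r1: substring 01 seen; r2: seen a 0, waiting for 1.
Each missing δ(q, a) is the state matching the new tracked value after reading a.
δ(r0, 1) = r0; δ(r1, 0) = r1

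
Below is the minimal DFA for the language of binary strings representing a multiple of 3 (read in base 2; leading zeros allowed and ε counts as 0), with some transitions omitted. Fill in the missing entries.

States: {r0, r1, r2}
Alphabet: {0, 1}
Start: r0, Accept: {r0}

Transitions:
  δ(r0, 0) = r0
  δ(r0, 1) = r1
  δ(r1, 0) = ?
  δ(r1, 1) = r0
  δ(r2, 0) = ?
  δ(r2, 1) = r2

From the language and accept set, identify what each state tracks — r0: value ≡ 0 (mod 3); r1: value ≡ 1 (mod 3); r2: value ≡ 2 (mod 3).
Each missing δ(q, a) is the state matching the new tracked value after reading a.
δ(r1, 0) = r2; δ(r2, 0) = r1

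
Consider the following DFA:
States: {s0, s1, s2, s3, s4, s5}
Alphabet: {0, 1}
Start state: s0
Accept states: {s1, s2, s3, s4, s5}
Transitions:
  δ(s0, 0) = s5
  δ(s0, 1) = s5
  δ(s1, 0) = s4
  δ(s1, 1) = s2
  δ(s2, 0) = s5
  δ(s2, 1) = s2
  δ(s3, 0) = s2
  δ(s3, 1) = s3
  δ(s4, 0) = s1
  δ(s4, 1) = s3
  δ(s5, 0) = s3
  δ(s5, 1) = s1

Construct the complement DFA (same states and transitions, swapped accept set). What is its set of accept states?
Complement accept states = All states \ Original accept states
= {s0, s1, s2, s3, s4, s5} \ {s1, s2, s3, s4, s5}
{s0}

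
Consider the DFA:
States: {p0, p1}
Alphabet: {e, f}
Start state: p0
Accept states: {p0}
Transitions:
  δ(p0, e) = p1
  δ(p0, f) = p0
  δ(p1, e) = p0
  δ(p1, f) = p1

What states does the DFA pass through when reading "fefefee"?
read 'f': p0 → p0
  read 'e': p0 → p1
  read 'f': p1 → p1
  read 'e': p1 → p0
  read 'f': p0 → p0
  read 'e': p0 → p1
  read 'e': p1 → p0
p0 -> p0 -> p1 -> p1 -> p0 -> p0 -> p1 -> p0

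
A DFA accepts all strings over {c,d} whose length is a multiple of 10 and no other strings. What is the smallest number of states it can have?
By Myhill–Nerode, count the distinguishable equivalence classes: 10 classes — one per residue of the length mod 10; class i is distinguished from class j by any string of length (10 − i) mod 10.
10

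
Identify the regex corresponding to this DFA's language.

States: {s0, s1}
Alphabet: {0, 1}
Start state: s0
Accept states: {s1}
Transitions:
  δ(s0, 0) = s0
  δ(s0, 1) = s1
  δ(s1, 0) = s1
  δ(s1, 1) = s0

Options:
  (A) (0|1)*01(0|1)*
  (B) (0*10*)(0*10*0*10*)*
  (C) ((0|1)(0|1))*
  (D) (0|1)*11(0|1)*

Check each option against the DFA on short strings; one disagreement eliminates an option:
  (A) (0|1)*01(0|1)*: on '1' the DFA goes s0 → s1 and accepts (s1 ∈ Accept), but the regex does not match it → eliminate
  (B) (0*10*)(0*10*0*10*)*: agrees with the DFA on every string of length ≤ 6
  (C) ((0|1)(0|1))*: on ε the DFA stays in s0 and rejects (s0 ∉ Accept), but the regex matches it → eliminate
  (D) (0|1)*11(0|1)*: on '1' the DFA goes s0 → s1 and accepts (s1 ∈ Accept), but the regex does not match it → eliminate
Only (B) is consistent with the DFA.
(B) (0*10*)(0*10*0*10*)*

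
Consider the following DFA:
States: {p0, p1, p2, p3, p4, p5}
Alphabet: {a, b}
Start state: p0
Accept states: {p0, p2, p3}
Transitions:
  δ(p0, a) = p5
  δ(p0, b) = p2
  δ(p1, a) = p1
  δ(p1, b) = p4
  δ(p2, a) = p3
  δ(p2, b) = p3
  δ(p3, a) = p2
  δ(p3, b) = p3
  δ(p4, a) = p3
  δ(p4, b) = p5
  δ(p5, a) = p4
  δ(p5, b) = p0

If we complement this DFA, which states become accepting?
Complement accept states = All states \ Original accept states
= {p0, p1, p2, p3, p4, p5} \ {p0, p2, p3}
{p1, p4, p5}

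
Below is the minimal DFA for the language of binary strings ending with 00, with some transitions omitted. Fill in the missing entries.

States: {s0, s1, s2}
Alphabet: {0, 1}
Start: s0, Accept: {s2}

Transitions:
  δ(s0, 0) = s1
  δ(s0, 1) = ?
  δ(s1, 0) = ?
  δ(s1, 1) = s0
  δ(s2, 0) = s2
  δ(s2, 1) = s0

From the language and accept set, identify what each state tracks — s0: last symbol not 0; s1: one trailing 0; s2: two trailing 0's.
Each missing δ(q, a) is the state matching the new tracked value after reading a.
δ(s0, 1) = s0; δ(s1, 0) = s2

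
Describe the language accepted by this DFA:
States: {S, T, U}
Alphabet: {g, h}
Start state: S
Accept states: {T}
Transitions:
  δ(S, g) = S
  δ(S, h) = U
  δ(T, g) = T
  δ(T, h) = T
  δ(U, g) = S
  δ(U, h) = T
Testing a few strings:
  'h' → reject
  'g' → reject
  'hggg' → reject
  'hgg' → reject
State roles: S=no progress toward hh; T=substring hh seen; U=one trailing h
All strings over {g,h} containing the substring hh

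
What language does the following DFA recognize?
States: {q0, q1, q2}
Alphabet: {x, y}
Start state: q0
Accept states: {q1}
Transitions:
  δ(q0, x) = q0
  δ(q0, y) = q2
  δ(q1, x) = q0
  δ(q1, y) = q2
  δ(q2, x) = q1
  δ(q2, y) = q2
Testing a few strings:
  'xyy' → reject
  'xxx' → reject
  'xyx' → accept
  'xy' → reject
State roles: q0=no suffix match; q1=suffix is yx; q2=one trailing y
All strings over {x,y} ending with yx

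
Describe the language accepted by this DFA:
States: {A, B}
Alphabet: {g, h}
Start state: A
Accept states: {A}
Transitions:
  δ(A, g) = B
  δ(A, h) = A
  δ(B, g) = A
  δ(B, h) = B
Testing a few strings:
  'h' → accept
  'g' → reject
  'hhg' → reject
  'hg' → reject
State roles: A=even number of g's so far; B=odd number of g's so far
All strings over {g,h} with an even number of g's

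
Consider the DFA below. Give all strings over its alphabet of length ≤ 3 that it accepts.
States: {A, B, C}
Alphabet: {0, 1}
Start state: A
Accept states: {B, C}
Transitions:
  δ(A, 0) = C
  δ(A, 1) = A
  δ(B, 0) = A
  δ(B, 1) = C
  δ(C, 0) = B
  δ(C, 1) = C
0, 00, 01, 10, 001, 010, 011, 100, 101, 110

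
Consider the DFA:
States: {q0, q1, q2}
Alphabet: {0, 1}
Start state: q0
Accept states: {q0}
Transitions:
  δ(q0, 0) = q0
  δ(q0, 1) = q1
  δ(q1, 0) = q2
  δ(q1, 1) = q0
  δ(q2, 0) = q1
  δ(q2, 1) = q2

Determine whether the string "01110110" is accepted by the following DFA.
Processing string "01110110":
  q0 --0--> q0
  q0 --1--> q1
  q1 --1--> q0
  q0 --1--> q1
  q1 --0--> q2
  q2 --1--> q2
  q2 --1--> q2
  q2 --0--> q1
Final state: q1
Accept states: {q0}
No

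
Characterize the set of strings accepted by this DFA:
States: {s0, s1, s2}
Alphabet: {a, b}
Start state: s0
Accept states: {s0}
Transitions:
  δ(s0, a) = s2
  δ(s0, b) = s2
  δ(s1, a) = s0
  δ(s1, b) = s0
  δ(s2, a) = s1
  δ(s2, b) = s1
Testing a few strings:
  'bbbb' → reject
  'a' → reject
  'aab' → accept
  'ab' → reject
State roles: s0=length ≡ 0 (mod 3); s1=length ≡ 2 (mod 3); s2=length ≡ 1 (mod 3)
All strings over {a,b} whose length is a multiple of 3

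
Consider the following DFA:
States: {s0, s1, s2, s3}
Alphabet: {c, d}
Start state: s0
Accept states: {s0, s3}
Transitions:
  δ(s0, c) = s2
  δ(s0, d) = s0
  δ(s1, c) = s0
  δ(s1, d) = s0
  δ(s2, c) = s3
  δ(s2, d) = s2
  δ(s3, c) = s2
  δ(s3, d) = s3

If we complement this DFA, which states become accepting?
Complement accept states = All states \ Original accept states
= {s0, s1, s2, s3} \ {s0, s3}
{s1, s2}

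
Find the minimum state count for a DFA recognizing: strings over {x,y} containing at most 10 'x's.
By Myhill–Nerode, count the distinguishable equivalence classes: 12 classes — having seen 0, 1, …, 10, or >10 copies of 'x'; counts 0 through 10 are accepting and >10 is dead.
12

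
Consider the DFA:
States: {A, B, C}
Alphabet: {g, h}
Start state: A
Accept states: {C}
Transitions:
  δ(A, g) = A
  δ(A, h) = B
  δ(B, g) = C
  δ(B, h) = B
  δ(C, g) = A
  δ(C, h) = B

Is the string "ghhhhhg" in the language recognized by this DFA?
Processing string "ghhhhhg":
  A --g--> A
  A --h--> B
  B --h--> B
  B --h--> B
  B --h--> B
  B --h--> B
  B --g--> C
Final state: C
Accept states: {C}
Yes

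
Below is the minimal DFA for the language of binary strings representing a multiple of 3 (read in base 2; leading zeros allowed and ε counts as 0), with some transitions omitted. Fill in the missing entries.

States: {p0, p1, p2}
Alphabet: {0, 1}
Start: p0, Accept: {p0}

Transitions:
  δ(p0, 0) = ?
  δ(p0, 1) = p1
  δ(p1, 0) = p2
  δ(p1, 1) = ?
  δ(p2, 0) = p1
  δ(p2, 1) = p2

From the language and accept set, identify what each state tracks — p0: value ≡ 0 (mod 3); p1: value ≡ 1 (mod 3); p2: value ≡ 2 (mod 3).
Each missing δ(q, a) is the state matching the new tracked value after reading a.
δ(p0, 0) = p0; δ(p1, 1) = p0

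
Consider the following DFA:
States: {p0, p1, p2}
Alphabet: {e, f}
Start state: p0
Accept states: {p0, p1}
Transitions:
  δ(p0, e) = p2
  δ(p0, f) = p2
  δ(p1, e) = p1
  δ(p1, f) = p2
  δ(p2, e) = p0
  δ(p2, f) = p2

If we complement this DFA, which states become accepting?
Complement accept states = All states \ Original accept states
= {p0, p1, p2} \ {p0, p1}
{p2}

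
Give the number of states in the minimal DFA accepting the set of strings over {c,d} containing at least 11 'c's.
By Myhill–Nerode, count the distinguishable equivalence classes: 12 classes — having seen 0, 1, …, 10, or ≥11 copies of 'c'; any two classes i < j (j ≤ 11) are distinguished by the string c^(11−j), which takes class j to 11 copies (accepted) but leaves class i below 11 (rejected).
12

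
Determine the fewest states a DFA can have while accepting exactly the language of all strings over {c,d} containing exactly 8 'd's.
By Myhill–Nerode, count the distinguishable equivalence classes: 10 classes — having seen 0, 1, …, 8, or >8 copies of 'd'; the count-8 class is the only accepting one and >8 is dead.
10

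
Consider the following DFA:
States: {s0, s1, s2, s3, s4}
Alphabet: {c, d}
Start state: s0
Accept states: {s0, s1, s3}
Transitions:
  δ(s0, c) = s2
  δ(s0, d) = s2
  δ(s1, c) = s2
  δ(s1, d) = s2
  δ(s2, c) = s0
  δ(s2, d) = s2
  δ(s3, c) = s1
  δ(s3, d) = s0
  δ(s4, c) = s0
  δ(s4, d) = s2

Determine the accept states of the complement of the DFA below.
Complement accept states = All states \ Original accept states
= {s0, s1, s2, s3, s4} \ {s0, s1, s3}
{s2, s4}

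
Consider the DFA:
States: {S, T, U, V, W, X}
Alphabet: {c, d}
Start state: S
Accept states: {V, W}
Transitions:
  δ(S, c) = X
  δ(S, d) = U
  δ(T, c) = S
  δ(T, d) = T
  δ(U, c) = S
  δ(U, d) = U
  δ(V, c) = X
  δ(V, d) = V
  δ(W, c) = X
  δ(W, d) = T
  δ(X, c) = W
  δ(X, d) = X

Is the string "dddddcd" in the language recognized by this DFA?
Processing string "dddddcd":
  S --d--> U
  U --d--> U
  U --d--> U
  U --d--> U
  U --d--> U
  U --c--> S
  S --d--> U
Final state: U
Accept states: {V, W}
No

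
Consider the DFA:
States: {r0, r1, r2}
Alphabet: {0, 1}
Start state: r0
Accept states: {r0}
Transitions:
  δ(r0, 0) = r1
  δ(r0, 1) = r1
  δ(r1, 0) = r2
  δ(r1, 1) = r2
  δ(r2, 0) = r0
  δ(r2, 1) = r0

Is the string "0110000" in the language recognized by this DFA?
Processing string "0110000":
  r0 --0--> r1
  r1 --1--> r2
  r2 --1--> r0
  r0 --0--> r1
  r1 --0--> r2
  r2 --0--> r0
  r0 --0--> r1
Final state: r1
Accept states: {r0}
No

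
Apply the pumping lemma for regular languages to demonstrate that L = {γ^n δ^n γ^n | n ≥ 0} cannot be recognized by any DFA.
Assume L is regular with pumping length p. Idea: pumping the first γ-block unbalances it against the other two.
Choose s = γ^p δ^p γ^p ∈ L (|s| = 3p ≥ p). By the pumping lemma, s = xyz with |xy| ≤ p, |y| > 0, so y = γ^k with k ≥ 1, inside the first γ-block. Then xy²z = γ^(p+k) δ^p γ^p. The first block has length p+k ≠ p, so the three block lengths are no longer equal and xy²z ∉ L.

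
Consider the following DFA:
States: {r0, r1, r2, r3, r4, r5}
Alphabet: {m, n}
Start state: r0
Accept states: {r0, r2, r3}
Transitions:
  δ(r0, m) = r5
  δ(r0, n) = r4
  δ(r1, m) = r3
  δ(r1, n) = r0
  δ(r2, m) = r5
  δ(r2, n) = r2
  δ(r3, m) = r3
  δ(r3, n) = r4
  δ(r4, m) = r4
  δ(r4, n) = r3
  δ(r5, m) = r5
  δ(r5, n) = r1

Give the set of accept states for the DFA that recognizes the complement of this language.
Complement accept states = All states \ Original accept states
= {r0, r1, r2, r3, r4, r5} \ {r0, r2, r3}
{r1, r4, r5}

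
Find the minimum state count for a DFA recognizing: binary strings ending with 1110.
By Myhill–Nerode, count the distinguishable equivalence classes: 5 classes — one per longest suffix of the input that is a prefix of '1110' (lengths 0 through 4); only the length-4 class is accepting.
5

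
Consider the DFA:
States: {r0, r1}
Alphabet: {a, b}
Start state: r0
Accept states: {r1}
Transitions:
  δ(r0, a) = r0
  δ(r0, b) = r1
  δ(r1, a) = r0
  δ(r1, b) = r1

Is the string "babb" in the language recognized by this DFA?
Processing string "babb":
  r0 --b--> r1
  r1 --a--> r0
  r0 --b--> r1
  r1 --b--> r1
Final state: r1
Accept states: {r1}
Yes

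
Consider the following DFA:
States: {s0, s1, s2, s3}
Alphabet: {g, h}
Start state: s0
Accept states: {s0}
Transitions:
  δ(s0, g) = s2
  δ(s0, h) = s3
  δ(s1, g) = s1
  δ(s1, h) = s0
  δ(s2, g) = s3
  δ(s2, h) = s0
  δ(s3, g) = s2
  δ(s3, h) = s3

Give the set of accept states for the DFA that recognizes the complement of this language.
Complement accept states = All states \ Original accept states
= {s0, s1, s2, s3} \ {s0}
{s1, s2, s3}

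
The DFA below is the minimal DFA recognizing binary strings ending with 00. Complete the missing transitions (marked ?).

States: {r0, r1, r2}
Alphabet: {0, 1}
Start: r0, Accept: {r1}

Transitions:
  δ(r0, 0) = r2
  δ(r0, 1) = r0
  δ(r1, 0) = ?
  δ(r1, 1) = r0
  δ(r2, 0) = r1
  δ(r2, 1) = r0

From the language and accept set, identify what each state tracks — r0: last symbol not 0; r1: two trailing 0's; r2: one trailing 0.
Each missing δ(q, a) is the state matching the new tracked value after reading a.
δ(r1, 0) = r1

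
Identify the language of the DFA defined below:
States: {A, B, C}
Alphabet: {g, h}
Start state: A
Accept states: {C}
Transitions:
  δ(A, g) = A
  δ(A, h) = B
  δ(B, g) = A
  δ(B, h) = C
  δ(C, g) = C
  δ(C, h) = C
Testing a few strings:
  'hghh' → accept
  'hhg' → accept
  'h' → reject
  'hh' → accept
State roles: A=no progress toward hh; B=one trailing h; C=substring hh seen
All strings over {g,h} containing the substring hh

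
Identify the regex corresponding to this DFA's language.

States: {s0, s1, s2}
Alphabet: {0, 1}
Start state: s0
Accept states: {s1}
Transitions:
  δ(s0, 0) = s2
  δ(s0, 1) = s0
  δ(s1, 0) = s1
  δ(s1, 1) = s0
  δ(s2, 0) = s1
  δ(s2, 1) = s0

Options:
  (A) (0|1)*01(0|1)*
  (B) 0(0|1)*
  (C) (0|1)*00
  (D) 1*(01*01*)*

Check each option against the DFA on short strings; one disagreement eliminates an option:
  (A) (0|1)*01(0|1)*: on '00' the DFA goes s0 → s2 → s1 and accepts (s1 ∈ Accept), but the regex does not match it → eliminate
  (B) 0(0|1)*: on '0' the DFA goes s0 → s2 and rejects (s2 ∉ Accept), but the regex matches it → eliminate
  (C) (0|1)*00: agrees with the DFA on every string of length ≤ 6
  (D) 1*(01*01*)*: on ε the DFA stays in s0 and rejects (s0 ∉ Accept), but the regex matches it → eliminate
Only (C) is consistent with the DFA.
(C) (0|1)*00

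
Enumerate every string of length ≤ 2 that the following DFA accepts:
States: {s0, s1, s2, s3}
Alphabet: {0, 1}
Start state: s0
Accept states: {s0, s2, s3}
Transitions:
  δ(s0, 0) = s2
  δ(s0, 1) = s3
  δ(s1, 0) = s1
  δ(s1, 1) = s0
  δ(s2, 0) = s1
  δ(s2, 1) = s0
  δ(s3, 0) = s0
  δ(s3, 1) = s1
ε, 0, 1, 01, 10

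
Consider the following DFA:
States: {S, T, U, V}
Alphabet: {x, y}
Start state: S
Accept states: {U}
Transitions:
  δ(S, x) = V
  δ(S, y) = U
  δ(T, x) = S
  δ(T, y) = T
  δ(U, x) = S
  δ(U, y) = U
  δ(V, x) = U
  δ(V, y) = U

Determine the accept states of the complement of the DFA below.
Complement accept states = All states \ Original accept states
= {S, T, U, V} \ {U}
{S, T, V}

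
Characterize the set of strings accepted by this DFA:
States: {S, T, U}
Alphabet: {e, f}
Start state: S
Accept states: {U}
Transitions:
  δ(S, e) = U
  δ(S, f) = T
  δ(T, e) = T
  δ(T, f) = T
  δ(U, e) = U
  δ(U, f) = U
Testing a few strings:
  'e' → accept
  'f' → reject
  'fef' → reject
  'ffe' → reject
State roles: S=no input read; T=started with f (dead); U=started with e
All strings over {e,f} starting with e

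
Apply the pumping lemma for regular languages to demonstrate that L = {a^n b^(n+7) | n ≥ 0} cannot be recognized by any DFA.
Assume L is regular with pumping length p. Idea: pumping the a-block breaks the fixed offset of 7.
Choose s = a^p b^(p+7) ∈ L. By the pumping lemma, s = xyz with |xy| ≤ p, |y| > 0, so y = a^k with k ≥ 1. Then xy²z = a^(p+k) b^(p+7). For this to be in L we would need p+7 = (p+k)+7, i.e. k = 0, contradicting k ≥ 1. So xy²z ∉ L.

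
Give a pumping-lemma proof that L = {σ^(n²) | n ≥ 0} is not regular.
Assume L is regular with pumping length p. Idea: pumping adds a fixed amount, but gaps between consecutive squares grow.
Choose s = σ^(p²) (length p² ≥ p). By the pumping lemma, s = xyz with |xy| ≤ p, |y| > 0, so |y| = k with 1 ≤ k ≤ p. Then |xy²z| = p²+k. Since p² < p²+k ≤ p²+p < (p+1)², the length p²+k lies strictly between consecutive squares, so it is not a perfect square and xy²z ∉ L.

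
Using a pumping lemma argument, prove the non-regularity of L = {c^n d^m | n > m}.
Assume L is regular with pumping length p. Idea: pumping down the c-block drops the c-count to at most the d-count.
Choose s = c^(p+1) d^p ∈ L (|s| = 2p+1 ≥ p). By the pumping lemma, s = xyz with |xy| ≤ p, |y| > 0, so y = c^k with k ≥ 1. Take i = 0: xz = c^(p+1−k) d^p. Since k ≥ 1, p+1−k ≤ p, so the number of c's is no longer strictly greater than the number of d's, hence xz ∉ L.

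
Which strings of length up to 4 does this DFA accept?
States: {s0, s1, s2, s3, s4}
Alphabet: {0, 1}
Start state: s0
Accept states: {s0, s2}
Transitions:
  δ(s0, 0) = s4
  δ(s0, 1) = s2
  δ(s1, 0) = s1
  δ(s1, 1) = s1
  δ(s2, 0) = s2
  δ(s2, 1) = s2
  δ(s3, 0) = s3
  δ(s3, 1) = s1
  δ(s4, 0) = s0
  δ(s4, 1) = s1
ε, 1, 00, 10, 11, 001, 100, 101, 110, 111, 0000, 0010, 0011, 1000, 1001, 1010, 1011, 1100, 1101, 1110, 1111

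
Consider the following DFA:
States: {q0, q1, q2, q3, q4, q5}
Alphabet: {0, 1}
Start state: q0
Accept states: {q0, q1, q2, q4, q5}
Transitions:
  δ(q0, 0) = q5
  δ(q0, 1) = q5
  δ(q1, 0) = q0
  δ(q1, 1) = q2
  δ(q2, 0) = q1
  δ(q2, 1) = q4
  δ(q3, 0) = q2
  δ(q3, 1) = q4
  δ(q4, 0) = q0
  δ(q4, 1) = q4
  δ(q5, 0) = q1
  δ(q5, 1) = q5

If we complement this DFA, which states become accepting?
Complement accept states = All states \ Original accept states
= {q0, q1, q2, q3, q4, q5} \ {q0, q1, q2, q4, q5}
{q3}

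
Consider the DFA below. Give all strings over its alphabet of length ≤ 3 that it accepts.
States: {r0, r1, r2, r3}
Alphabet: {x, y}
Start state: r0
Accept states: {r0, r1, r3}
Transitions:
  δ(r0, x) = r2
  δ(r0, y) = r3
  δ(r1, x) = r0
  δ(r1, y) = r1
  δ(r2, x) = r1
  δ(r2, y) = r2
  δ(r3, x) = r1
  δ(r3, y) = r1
ε, y, xx, yx, yy, xxx, xxy, xyx, yxx, yxy, yyx, yyy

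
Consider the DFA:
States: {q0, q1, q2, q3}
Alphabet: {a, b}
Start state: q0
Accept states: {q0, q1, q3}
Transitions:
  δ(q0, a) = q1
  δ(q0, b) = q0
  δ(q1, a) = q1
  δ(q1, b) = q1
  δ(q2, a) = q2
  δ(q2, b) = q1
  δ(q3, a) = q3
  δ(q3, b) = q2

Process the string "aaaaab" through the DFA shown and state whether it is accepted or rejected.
Processing string "aaaaab":
  q0 --a--> q1
  q1 --a--> q1
  q1 --a--> q1
  q1 --a--> q1
  q1 --a--> q1
  q1 --b--> q1
Final state: q1
Accept states: {q0, q1, q3}
Yes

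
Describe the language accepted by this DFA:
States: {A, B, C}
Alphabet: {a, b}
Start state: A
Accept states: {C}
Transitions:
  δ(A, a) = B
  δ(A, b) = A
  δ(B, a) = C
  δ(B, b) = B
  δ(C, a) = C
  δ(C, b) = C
Testing a few strings:
  'a' → reject
  'baab' → accept
  'ab' → reject
  'babb' → reject
State roles: A=zero a's seen; B=one a seen; C=≥ two a's seen
All strings over {a,b} containing at least two a's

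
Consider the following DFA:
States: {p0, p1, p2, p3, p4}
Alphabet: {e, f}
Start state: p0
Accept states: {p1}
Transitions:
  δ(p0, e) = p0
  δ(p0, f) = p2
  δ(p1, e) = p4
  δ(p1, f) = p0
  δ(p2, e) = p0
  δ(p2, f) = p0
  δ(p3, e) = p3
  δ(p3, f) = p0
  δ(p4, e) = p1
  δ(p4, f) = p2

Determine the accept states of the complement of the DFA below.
Complement accept states = All states \ Original accept states
= {p0, p1, p2, p3, p4} \ {p1}
{p0, p2, p3, p4}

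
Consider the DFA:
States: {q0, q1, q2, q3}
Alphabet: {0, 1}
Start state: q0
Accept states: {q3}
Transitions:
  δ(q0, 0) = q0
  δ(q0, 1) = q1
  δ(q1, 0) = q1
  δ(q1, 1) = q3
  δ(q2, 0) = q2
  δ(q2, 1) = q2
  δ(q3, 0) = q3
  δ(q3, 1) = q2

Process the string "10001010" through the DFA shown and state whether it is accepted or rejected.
Processing string "10001010":
  q0 --1--> q1
  q1 --0--> q1
  q1 --0--> q1
  q1 --0--> q1
  q1 --1--> q3
  q3 --0--> q3
  q3 --1--> q2
  q2 --0--> q2
Final state: q2
Accept states: {q3}
No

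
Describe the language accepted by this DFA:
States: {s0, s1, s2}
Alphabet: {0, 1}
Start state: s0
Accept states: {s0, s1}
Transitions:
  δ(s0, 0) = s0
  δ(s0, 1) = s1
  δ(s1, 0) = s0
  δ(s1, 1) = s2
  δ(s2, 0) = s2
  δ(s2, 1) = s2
Testing a few strings:
  '100' → accept
  '1110' → reject
  '011' → reject
  '0' → accept
State roles: s0=last symbol not 1 (ok); s1=last symbol 1 (ok); s2=saw 11 (dead)
All binary strings with no two consecutive 1's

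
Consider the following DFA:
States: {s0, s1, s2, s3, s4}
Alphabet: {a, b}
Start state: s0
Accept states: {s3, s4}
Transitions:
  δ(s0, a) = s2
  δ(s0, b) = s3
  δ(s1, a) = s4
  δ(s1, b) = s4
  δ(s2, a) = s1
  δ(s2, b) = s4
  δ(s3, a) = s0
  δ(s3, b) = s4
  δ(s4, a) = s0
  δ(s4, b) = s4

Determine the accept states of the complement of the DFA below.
Complement accept states = All states \ Original accept states
= {s0, s1, s2, s3, s4} \ {s3, s4}
{s0, s1, s2}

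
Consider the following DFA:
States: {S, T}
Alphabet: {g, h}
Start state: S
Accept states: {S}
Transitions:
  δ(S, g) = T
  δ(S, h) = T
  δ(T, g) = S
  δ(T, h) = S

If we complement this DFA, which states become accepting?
Complement accept states = All states \ Original accept states
= {S, T} \ {S}
{T}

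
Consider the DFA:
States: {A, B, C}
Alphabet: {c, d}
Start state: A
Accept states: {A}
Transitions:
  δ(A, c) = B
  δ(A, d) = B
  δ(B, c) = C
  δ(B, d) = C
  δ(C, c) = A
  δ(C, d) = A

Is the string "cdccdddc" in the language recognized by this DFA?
Processing string "cdccdddc":
  A --c--> B
  B --d--> C
  C --c--> A
  A --c--> B
  B --d--> C
  C --d--> A
  A --d--> B
  B --c--> C
Final state: C
Accept states: {A}
No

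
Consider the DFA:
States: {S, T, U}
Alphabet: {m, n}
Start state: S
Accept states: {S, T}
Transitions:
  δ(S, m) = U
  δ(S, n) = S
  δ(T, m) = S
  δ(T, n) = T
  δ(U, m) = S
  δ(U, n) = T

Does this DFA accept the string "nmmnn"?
Processing string "nmmnn":
  S --n--> S
  S --m--> U
  U --m--> S
  S --n--> S
  S --n--> S
Final state: S
Accept states: {S, T}
Yes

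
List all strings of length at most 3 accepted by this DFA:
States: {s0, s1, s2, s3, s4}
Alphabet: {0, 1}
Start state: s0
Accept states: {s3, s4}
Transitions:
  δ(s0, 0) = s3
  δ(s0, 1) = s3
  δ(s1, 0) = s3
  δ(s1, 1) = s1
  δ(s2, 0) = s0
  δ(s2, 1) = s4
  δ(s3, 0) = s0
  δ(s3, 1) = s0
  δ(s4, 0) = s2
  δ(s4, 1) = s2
0, 1, 000, 001, 010, 011, 100, 101, 110, 111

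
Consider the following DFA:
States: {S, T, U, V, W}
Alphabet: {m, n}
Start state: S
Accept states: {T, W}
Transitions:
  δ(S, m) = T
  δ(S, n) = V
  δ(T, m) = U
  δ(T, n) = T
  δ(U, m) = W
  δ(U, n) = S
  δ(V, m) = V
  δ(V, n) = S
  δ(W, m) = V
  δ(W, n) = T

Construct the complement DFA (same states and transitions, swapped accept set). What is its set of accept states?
Complement accept states = All states \ Original accept states
= {S, T, U, V, W} \ {T, W}
{S, U, V}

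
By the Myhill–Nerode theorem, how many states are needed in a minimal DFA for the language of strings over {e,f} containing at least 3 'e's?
By Myhill–Nerode, count the distinguishable equivalence classes: 4 classes — having seen 0, 1, 2, or ≥3 copies of 'e'; any two classes i < j (j ≤ 3) are distinguished by the string e^(3−j), which takes class j to 3 copies (accepted) but leaves class i below 3 (rejected).
4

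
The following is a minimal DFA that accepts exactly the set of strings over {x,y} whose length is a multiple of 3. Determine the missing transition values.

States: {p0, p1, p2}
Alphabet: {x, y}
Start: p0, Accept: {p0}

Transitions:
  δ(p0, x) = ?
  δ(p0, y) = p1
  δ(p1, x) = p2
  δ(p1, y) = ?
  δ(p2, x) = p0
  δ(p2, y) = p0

From the language and accept set, identify what each state tracks — p0: length ≡ 0 (mod 3); p1: length ≡ 1 (mod 3); p2: length ≡ 2 (mod 3).
Each missing δ(q, a) is the state matching the new tracked value after reading a.
δ(p0, x) = p1; δ(p1, y) = p2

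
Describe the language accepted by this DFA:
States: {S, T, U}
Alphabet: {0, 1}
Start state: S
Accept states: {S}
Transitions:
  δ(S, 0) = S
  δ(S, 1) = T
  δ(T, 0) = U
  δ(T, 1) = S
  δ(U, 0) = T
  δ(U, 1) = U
Testing a few strings:
  '10' → reject
  '00' → accept
  '0101' → reject
  '1' → reject
State roles: S=value ≡ 0 (mod 3); T=value ≡ 1 (mod 3); U=value ≡ 2 (mod 3)
All binary strings representing a multiple of 3 (read in base 2; leading zeros allowed and ε counts as 0)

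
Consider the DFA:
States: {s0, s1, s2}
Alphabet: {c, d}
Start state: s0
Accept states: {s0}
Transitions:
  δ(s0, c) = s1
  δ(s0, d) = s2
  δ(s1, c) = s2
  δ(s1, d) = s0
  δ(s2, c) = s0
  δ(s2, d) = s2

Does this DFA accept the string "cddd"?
Processing string "cddd":
  s0 --c--> s1
  s1 --d--> s0
  s0 --d--> s2
  s2 --d--> s2
Final state: s2
Accept states: {s0}
No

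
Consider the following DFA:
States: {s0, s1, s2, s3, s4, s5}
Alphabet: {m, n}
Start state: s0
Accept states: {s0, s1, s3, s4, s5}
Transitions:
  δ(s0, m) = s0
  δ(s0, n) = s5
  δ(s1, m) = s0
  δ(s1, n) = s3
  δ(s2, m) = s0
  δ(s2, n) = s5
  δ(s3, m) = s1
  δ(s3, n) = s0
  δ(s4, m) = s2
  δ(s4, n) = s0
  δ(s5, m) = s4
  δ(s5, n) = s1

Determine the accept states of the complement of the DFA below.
Complement accept states = All states \ Original accept states
= {s0, s1, s2, s3, s4, s5} \ {s0, s1, s3, s4, s5}
{s2}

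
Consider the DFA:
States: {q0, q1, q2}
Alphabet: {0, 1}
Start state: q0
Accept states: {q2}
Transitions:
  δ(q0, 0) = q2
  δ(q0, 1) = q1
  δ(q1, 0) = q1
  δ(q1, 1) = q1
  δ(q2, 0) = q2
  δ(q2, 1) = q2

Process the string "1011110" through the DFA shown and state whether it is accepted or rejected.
Processing string "1011110":
  q0 --1--> q1
  q1 --0--> q1
  q1 --1--> q1
  q1 --1--> q1
  q1 --1--> q1
  q1 --1--> q1
  q1 --0--> q1
Final state: q1
Accept states: {q2}
No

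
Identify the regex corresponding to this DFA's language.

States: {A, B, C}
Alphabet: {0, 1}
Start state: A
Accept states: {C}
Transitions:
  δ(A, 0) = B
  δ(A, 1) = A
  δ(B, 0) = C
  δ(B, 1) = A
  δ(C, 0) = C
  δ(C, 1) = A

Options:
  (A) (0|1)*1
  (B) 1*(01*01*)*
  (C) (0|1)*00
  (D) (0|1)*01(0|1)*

Check each option against the DFA on short strings; one disagreement eliminates an option:
  (A) (0|1)*1: on '1' the DFA goes A → A and rejects (A ∉ Accept), but the regex matches it → eliminate
  (B) 1*(01*01*)*: on ε the DFA stays in A and rejects (A ∉ Accept), but the regex matches it → eliminate
  (C) (0|1)*00: agrees with the DFA on every string of length ≤ 6
  (D) (0|1)*01(0|1)*: on '00' the DFA goes A → B → C and accepts (C ∈ Accept), but the regex does not match it → eliminate
Only (C) is consistent with the DFA.
(C) (0|1)*00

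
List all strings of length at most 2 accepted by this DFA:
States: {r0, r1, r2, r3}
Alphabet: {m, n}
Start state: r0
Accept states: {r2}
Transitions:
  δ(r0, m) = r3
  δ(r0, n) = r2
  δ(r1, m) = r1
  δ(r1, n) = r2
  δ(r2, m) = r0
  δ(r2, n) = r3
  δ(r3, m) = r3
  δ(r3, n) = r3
n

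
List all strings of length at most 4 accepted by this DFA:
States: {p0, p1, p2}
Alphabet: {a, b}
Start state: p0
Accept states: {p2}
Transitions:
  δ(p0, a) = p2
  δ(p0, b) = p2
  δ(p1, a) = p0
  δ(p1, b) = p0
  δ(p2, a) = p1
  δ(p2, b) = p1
a, b, aaaa, aaab, aaba, aabb, abaa, abab, abba, abbb, baaa, baab, baba, babb, bbaa, bbab, bbba, bbbb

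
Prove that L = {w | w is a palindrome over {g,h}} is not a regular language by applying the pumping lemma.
Assume L is regular with pumping length p. Idea: pumping the leading g-block breaks the symmetry.
Choose s = g^p h g^p (a palindrome of length 2p+1 ≥ p). By the pumping lemma, s = xyz with |xy| ≤ p, |y| > 0, so y = g^k with k > 0 (xy lies entirely in the first g^p). Then xy²z = g^(p+k) h g^p, which is not a palindrome since p+k ≠ p.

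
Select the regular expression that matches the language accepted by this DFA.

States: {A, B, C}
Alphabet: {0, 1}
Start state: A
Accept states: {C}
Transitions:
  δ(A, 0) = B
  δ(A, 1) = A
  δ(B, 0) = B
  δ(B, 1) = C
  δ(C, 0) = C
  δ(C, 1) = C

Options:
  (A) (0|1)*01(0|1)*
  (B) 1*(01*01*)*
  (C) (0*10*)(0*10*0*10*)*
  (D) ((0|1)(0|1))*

Check each option against the DFA on short strings; one disagreement eliminates an option:
  (A) (0|1)*01(0|1)*: agrees with the DFA on every string of length ≤ 6
  (B) 1*(01*01*)*: on ε the DFA stays in A and rejects (A ∉ Accept), but the regex matches it → eliminate
  (C) (0*10*)(0*10*0*10*)*: on '1' the DFA goes A → A and rejects (A ∉ Accept), but the regex matches it → eliminate
  (D) ((0|1)(0|1))*: on ε the DFA stays in A and rejects (A ∉ Accept), but the regex matches it → eliminate
Only (A) is consistent with the DFA.
(A) (0|1)*01(0|1)*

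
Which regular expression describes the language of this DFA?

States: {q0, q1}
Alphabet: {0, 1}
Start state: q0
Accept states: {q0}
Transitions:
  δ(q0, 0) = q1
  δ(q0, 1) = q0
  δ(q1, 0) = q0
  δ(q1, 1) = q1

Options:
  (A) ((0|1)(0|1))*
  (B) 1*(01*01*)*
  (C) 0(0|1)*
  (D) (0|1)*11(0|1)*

Check each option against the DFA on short strings; one disagreement eliminates an option:
  (A) ((0|1)(0|1))*: on '1' the DFA goes q0 → q0 and accepts (q0 ∈ Accept), but the regex does not match it → eliminate
  (B) 1*(01*01*)*: agrees with the DFA on every string of length ≤ 6
  (C) 0(0|1)*: on ε the DFA stays in q0 and accepts (q0 ∈ Accept), but the regex does not match it → eliminate
  (D) (0|1)*11(0|1)*: on ε the DFA stays in q0 and accepts (q0 ∈ Accept), but the regex does not match it → eliminate
Only (B) is consistent with the DFA.
(B) 1*(01*01*)*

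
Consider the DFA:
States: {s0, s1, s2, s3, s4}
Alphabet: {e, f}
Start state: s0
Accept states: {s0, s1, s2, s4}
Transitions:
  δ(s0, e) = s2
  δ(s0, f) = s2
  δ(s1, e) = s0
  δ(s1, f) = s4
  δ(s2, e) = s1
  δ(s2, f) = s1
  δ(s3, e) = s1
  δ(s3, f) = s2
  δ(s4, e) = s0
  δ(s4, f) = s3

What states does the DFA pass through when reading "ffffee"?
read 'f': s0 → s2
  read 'f': s2 → s1
  read 'f': s1 → s4
  read 'f': s4 → s3
  read 'e': s3 → s1
  read 'e': s1 → s0
s0 -> s2 -> s1 -> s4 -> s3 -> s1 -> s0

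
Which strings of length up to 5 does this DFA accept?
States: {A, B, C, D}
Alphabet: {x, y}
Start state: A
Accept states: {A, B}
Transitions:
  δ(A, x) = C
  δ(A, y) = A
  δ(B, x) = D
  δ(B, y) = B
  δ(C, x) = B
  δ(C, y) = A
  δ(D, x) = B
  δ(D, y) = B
ε, y, xx, xy, yy, xxy, xyy, yxx, yxy, yyy, xxxx, xxxy, xxyy, xyxx, xyxy, xyyy, yxxy, yxyy, yyxx, yyxy, yyyy, xxxxy, xxxyy, xxyxx, xxyxy, xxyyy, xyxxy, xyxyy, xyyxx, xyyxy, xyyyy, yxxxx, yxxxy, yxxyy, yxyxx, yxyxy, yxyyy, yyxxy, yyxyy, yyyxx, yyyxy, yyyyy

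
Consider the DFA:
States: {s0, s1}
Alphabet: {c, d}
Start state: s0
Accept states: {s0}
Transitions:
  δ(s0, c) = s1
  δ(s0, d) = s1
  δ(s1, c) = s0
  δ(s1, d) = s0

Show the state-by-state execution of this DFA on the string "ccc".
read 'c': s0 → s1
  read 'c': s1 → s0
  read 'c': s0 → s1
s0 -> s1 -> s0 -> s1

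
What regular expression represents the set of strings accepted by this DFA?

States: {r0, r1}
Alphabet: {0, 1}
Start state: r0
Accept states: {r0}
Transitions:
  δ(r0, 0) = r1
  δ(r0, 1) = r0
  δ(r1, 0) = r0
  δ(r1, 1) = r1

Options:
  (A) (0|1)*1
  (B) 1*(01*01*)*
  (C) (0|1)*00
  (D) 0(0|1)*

Check each option against the DFA on short strings; one disagreement eliminates an option:
  (A) (0|1)*1: on ε the DFA stays in r0 and accepts (r0 ∈ Accept), but the regex does not match it → eliminate
  (B) 1*(01*01*)*: agrees with the DFA on every string of length ≤ 6
  (C) (0|1)*00: on ε the DFA stays in r0 and accepts (r0 ∈ Accept), but the regex does not match it → eliminate
  (D) 0(0|1)*: on ε the DFA stays in r0 and accepts (r0 ∈ Accept), but the regex does not match it → eliminate
Only (B) is consistent with the DFA.
(B) 1*(01*01*)*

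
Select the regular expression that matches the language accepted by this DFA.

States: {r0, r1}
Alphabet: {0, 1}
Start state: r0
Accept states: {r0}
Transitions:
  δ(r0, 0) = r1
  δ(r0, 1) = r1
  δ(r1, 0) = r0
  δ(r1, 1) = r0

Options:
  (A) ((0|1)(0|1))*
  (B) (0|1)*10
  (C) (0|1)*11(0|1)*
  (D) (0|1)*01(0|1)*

Check each option against the DFA on short strings; one disagreement eliminates an option:
  (A) ((0|1)(0|1))*: agrees with the DFA on every string of length ≤ 6
  (B) (0|1)*10: on ε the DFA stays in r0 and accepts (r0 ∈ Accept), but the regex does not match it → eliminate
  (C) (0|1)*11(0|1)*: on ε the DFA stays in r0 and accepts (r0 ∈ Accept), but the regex does not match it → eliminate
  (D) (0|1)*01(0|1)*: on ε the DFA stays in r0 and accepts (r0 ∈ Accept), but the regex does not match it → eliminate
Only (A) is consistent with the DFA.
(A) ((0|1)(0|1))*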